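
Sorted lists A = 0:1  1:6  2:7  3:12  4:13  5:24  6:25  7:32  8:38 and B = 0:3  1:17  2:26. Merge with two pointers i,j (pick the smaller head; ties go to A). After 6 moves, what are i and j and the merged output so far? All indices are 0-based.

[i=0,j=0] A[i]=1<=B[j]=3 take 1 → i++
[i=1,j=0] A[i]=6>B[j]=3 take 3 → j++
[i=1,j=1] A[i]=6<=B[j]=17 take 6 → i++
[i=2,j=1] A[i]=7<=B[j]=17 take 7 → i++
[i=3,j=1] A[i]=12<=B[j]=17 take 12 → i++
[i=4,j=1] A[i]=13<=B[j]=17 take 13 → i++

i=5, j=1, merged so far=[1, 3, 6, 7, 12, 13]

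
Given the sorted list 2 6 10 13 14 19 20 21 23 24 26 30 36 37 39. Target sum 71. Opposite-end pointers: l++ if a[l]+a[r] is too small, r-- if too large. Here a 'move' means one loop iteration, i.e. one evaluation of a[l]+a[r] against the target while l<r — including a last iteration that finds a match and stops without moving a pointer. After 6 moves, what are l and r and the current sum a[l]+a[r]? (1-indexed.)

[1,15] 2+39=41 <71 → l++
[2,15] 6+39=45 <71 → l++
[3,15] 10+39=49 <71 → l++
[4,15] 13+39=52 <71 → l++
[5,15] 14+39=53 <71 → l++
[6,15] 19+39=58 <71 → l++

l=7, r=15, sum=59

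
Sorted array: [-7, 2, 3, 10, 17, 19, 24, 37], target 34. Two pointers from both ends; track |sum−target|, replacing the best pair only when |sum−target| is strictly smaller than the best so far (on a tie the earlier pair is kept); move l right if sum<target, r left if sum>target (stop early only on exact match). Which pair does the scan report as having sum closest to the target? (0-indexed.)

l=0 r=7: -7+37=30 d=4 *, l++
l=1 r=7: 2+37=39 d=5, r--
l=1 r=6: 2+24=26 d=8, l++
l=2 r=6: 3+24=27 d=7, l++
l=3 r=6: 10+24=34 d=0 *, stop

pair (10, 24) with sum 34 (|Δ|=0)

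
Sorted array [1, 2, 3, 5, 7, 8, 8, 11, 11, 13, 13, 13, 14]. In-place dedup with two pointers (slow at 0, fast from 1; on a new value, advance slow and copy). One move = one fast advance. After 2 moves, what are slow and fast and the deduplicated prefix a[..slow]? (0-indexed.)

slow=2, fast=3, prefix=[1, 2, 3]

(s=0,f=1) a[fast]=2≠a[slow]=1 write a[1]=2 → slow++,fast++
(s=1,f=2) a[fast]=3≠a[slow]=2 write a[2]=3 → slow++,fast++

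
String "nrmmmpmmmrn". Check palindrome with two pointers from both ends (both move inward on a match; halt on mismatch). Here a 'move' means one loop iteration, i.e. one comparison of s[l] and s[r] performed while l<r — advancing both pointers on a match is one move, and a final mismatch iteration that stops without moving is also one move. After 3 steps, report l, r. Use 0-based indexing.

l=0 r=10: 'n'=='n', l++,r--
l=1 r=9: 'r'=='r', l++,r--
l=2 r=8: 'm'=='m', l++,r--

l=3, r=7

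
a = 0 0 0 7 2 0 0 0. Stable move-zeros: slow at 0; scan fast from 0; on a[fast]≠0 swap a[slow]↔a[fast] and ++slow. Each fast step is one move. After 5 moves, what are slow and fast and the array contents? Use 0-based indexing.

(s=0,f=0) a[fast]=0 → fast++
(s=0,f=1) a[fast]=0 → fast++
(s=0,f=2) a[fast]=0 → fast++
(s=0,f=3) a[fast]=7≠0 swap→a[0]=7 → slow++,fast++
(s=1,f=4) a[fast]=2≠0 swap→a[1]=2 → slow++,fast++

slow=2, fast=5, a=[7, 2, 0, 0, 0, 0, 0, 0]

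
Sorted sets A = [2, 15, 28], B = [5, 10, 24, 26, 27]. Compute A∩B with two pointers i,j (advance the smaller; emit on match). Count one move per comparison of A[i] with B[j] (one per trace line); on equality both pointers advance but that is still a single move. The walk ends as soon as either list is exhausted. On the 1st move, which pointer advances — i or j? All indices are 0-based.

[i=0,j=0] 2<5 → i++

i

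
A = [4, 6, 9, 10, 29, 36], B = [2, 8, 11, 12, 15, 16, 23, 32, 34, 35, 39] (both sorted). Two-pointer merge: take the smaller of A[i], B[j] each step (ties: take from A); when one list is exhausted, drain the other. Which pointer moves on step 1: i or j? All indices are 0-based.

i=0 j=0: A[i]=4>B[j]=2 take 2, j++

j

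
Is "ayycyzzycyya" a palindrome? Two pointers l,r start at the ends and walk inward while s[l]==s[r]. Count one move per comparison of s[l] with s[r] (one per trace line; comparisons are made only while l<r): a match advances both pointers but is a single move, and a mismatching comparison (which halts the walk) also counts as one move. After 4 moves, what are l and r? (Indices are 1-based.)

[1,12] 'a'=='a' → l++,r--
[2,11] 'y'=='y' → l++,r--
[3,10] 'y'=='y' → l++,r--
[4,9] 'c'=='c' → l++,r--

l=5, r=8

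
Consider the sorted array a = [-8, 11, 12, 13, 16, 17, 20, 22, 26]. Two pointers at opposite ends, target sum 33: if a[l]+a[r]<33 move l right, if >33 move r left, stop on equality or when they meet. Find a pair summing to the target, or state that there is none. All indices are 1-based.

(11, 22)

[1,9] -8+26=18 <33 → l++
[2,9] 11+26=37 >33 → r--
[2,8] 11+22=33 → found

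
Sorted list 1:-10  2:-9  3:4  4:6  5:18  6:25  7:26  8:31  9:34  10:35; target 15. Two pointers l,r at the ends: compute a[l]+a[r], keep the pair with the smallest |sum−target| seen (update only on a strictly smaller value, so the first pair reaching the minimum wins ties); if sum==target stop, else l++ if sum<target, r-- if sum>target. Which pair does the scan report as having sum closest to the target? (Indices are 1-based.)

l=1 r=10: -10+35=25 d=10 *, r--
l=1 r=9: -10+34=24 d=9 *, r--
l=1 r=8: -10+31=21 d=6 *, r--
l=1 r=7: -10+26=16 d=1 *, r--
l=1 r=6: -10+25=15 d=0 *, stop

pair (-10, 25) with sum 15 (|Δ|=0)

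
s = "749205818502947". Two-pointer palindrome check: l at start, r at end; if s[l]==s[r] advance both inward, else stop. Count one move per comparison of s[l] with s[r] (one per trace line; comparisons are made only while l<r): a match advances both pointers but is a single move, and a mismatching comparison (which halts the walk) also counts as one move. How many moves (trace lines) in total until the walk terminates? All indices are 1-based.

7 moves

[1,15] '7'=='7' → l++,r--
[2,14] '4'=='4' → l++,r--
[3,13] '9'=='9' → l++,r--
[4,12] '2'=='2' → l++,r--
[5,11] '0'=='0' → l++,r--
[6,10] '5'=='5' → l++,r--
[7,9] '8'=='8' → l++,r--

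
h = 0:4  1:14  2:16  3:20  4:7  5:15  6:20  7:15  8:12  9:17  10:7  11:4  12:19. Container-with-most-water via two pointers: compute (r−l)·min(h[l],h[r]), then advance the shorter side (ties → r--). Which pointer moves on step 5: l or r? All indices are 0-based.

[0,12] min(4,19)*12=48 best=48 * → l++
[1,12] min(14,19)*11=154 best=154 * → l++
[2,12] min(16,19)*10=160 best=160 * → l++
[3,12] min(20,19)*9=171 best=171 * → r--
[3,11] min(20,4)*8=32 best=171 → r--

r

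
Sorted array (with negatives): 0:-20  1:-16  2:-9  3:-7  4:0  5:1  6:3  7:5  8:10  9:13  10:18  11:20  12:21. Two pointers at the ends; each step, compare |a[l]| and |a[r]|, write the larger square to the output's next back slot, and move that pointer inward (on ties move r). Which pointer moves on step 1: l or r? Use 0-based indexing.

r

l=0 r=12: |-20|<=|21| out[12]=441, r--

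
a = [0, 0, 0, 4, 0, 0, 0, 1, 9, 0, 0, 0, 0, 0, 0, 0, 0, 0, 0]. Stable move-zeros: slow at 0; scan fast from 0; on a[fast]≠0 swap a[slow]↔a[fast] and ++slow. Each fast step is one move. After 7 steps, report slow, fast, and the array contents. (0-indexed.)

slow=0 fast=0: a[fast]=0, fast++
slow=0 fast=1: a[fast]=0, fast++
slow=0 fast=2: a[fast]=0, fast++
slow=0 fast=3: a[fast]=4≠0 swap→a[0]=4, slow++,fast++
slow=1 fast=4: a[fast]=0, fast++
slow=1 fast=5: a[fast]=0, fast++
slow=1 fast=6: a[fast]=0, fast++

slow=1, fast=7, a=[4, 0, 0, 0, 0, 0, 0, 1, 9, 0, 0, 0, 0, 0, 0, 0, 0, 0, 0]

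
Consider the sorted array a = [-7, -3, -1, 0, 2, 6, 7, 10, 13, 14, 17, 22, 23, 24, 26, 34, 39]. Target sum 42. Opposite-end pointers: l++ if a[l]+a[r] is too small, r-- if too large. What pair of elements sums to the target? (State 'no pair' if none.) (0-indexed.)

no pair

l=0 r=16: -7+39=32 <42, l++
l=1 r=16: -3+39=36 <42, l++
l=2 r=16: -1+39=38 <42, l++
l=3 r=16: 0+39=39 <42, l++
l=4 r=16: 2+39=41 <42, l++
l=5 r=16: 6+39=45 >42, r--
l=5 r=15: 6+34=40 <42, l++
l=6 r=15: 7+34=41 <42, l++
l=7 r=15: 10+34=44 >42, r--
l=7 r=14: 10+26=36 <42, l++
l=8 r=14: 13+26=39 <42, l++
l=9 r=14: 14+26=40 <42, l++
l=10 r=14: 17+26=43 >42, r--
l=10 r=13: 17+24=41 <42, l++
l=11 r=13: 22+24=46 >42, r--
l=11 r=12: 22+23=45 >42, r--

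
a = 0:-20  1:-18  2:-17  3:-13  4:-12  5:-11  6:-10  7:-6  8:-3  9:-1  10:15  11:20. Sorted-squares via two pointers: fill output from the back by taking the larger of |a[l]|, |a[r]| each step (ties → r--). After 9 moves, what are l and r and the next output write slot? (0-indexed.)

l=7, r=9, next write slot=2

l=0 r=11: |-20|<=|20| out[11]=400, r--
l=0 r=10: |-20|>|15| out[10]=400, l++
l=1 r=10: |-18|>|15| out[9]=324, l++
l=2 r=10: |-17|>|15| out[8]=289, l++
l=3 r=10: |-13|<=|15| out[7]=225, r--
l=3 r=9: |-13|>|-1| out[6]=169, l++
l=4 r=9: |-12|>|-1| out[5]=144, l++
l=5 r=9: |-11|>|-1| out[4]=121, l++
l=6 r=9: |-10|>|-1| out[3]=100, l++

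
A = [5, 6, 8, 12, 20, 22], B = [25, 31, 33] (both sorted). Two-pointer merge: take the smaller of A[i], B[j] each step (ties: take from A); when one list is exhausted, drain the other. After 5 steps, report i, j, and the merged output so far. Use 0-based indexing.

[i=0,j=0] A[i]=5<=B[j]=25 take 5 → i++
[i=1,j=0] A[i]=6<=B[j]=25 take 6 → i++
[i=2,j=0] A[i]=8<=B[j]=25 take 8 → i++
[i=3,j=0] A[i]=12<=B[j]=25 take 12 → i++
[i=4,j=0] A[i]=20<=B[j]=25 take 20 → i++

i=5, j=0, merged so far=[5, 6, 8, 12, 20]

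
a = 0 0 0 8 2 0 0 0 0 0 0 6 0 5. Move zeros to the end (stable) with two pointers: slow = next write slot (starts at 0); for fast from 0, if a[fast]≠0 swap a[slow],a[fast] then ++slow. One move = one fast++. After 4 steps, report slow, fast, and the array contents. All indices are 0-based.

slow=1, fast=4, a=[8, 0, 0, 0, 2, 0, 0, 0, 0, 0, 0, 6, 0, 5]

slow=0 fast=0: a[fast]=0, fast++
slow=0 fast=1: a[fast]=0, fast++
slow=0 fast=2: a[fast]=0, fast++
slow=0 fast=3: a[fast]=8≠0 swap→a[0]=8, slow++,fast++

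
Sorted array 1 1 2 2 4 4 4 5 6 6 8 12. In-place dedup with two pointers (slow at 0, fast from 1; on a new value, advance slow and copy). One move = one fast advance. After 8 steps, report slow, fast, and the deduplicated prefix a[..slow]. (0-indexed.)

slow=0 fast=1: a[fast]=1=a[slow] dup, fast++
slow=0 fast=2: a[fast]=2≠a[slow]=1 write a[1]=2, slow++,fast++
slow=1 fast=3: a[fast]=2=a[slow] dup, fast++
slow=1 fast=4: a[fast]=4≠a[slow]=2 write a[2]=4, slow++,fast++
slow=2 fast=5: a[fast]=4=a[slow] dup, fast++
slow=2 fast=6: a[fast]=4=a[slow] dup, fast++
slow=2 fast=7: a[fast]=5≠a[slow]=4 write a[3]=5, slow++,fast++
slow=3 fast=8: a[fast]=6≠a[slow]=5 write a[4]=6, slow++,fast++

slow=4, fast=9, prefix=[1, 2, 4, 5, 6]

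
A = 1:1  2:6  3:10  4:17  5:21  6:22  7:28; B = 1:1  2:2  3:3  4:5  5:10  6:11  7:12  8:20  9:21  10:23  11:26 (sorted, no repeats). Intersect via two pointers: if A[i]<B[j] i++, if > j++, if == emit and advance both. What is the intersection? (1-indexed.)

[i=1,j=1] 1==1 emit → i++,j++
[i=2,j=2] 6>2 → j++
[i=2,j=3] 6>3 → j++
[i=2,j=4] 6>5 → j++
[i=2,j=5] 6<10 → i++
[i=3,j=5] 10==10 emit → i++,j++
[i=4,j=6] 17>11 → j++
[i=4,j=7] 17>12 → j++
[i=4,j=8] 17<20 → i++
[i=5,j=8] 21>20 → j++
[i=5,j=9] 21==21 emit → i++,j++
[i=6,j=10] 22<23 → i++
[i=7,j=10] 28>23 → j++
[i=7,j=11] 28>26 → j++

intersection = [1, 10, 21]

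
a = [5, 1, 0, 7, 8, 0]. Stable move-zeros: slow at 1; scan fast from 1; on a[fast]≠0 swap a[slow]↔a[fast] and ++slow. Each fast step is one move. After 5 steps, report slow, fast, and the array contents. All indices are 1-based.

slow=5, fast=6, a=[5, 1, 7, 8, 0, 0]

slow=1 fast=1: a[fast]=5≠0 swap→a[1]=5, slow++,fast++
slow=2 fast=2: a[fast]=1≠0 swap→a[2]=1, slow++,fast++
slow=3 fast=3: a[fast]=0, fast++
slow=3 fast=4: a[fast]=7≠0 swap→a[3]=7, slow++,fast++
slow=4 fast=5: a[fast]=8≠0 swap→a[4]=8, slow++,fast++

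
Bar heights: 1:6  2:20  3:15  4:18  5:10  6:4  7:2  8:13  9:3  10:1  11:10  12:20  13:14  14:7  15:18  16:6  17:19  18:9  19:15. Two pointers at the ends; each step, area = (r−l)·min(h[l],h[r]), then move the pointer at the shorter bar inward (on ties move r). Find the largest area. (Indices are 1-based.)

[1,19] min(6,15)*18=108 best=108 * → l++
[2,19] min(20,15)*17=255 best=255 * → r--
[2,18] min(20,9)*16=144 best=255 → r--
[2,17] min(20,19)*15=285 best=285 * → r--
[2,16] min(20,6)*14=84 best=285 → r--
[2,15] min(20,18)*13=234 best=285 → r--
[2,14] min(20,7)*12=84 best=285 → r--
[2,13] min(20,14)*11=154 best=285 → r--
[2,12] min(20,20)*10=200 best=285 → r--
[2,11] min(20,10)*9=90 best=285 → r--
[2,10] min(20,1)*8=8 best=285 → r--
[2,9] min(20,3)*7=21 best=285 → r--
[2,8] min(20,13)*6=78 best=285 → r--
[2,7] min(20,2)*5=10 best=285 → r--
[2,6] min(20,4)*4=16 best=285 → r--
[2,5] min(20,10)*3=30 best=285 → r--
[2,4] min(20,18)*2=36 best=285 → r--
[2,3] min(20,15)*1=15 best=285 → r--

max area = 285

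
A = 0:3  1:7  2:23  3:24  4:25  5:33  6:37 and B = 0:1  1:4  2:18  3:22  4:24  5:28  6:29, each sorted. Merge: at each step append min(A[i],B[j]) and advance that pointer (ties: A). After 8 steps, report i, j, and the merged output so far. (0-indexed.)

[i=0,j=0] A[i]=3>B[j]=1 take 1 → j++
[i=0,j=1] A[i]=3<=B[j]=4 take 3 → i++
[i=1,j=1] A[i]=7>B[j]=4 take 4 → j++
[i=1,j=2] A[i]=7<=B[j]=18 take 7 → i++
[i=2,j=2] A[i]=23>B[j]=18 take 18 → j++
[i=2,j=3] A[i]=23>B[j]=22 take 22 → j++
[i=2,j=4] A[i]=23<=B[j]=24 take 23 → i++
[i=3,j=4] A[i]=24<=B[j]=24 take 24 → i++

i=4, j=4, merged so far=[1, 3, 4, 7, 18, 22, 23, 24]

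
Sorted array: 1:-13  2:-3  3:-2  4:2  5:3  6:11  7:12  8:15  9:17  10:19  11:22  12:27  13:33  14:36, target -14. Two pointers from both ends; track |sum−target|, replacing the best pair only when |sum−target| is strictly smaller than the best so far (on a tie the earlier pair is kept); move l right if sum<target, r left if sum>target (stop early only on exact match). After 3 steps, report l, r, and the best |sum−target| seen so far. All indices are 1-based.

l=1, r=11, best |Δ|=28

[1,14] -13+36=23 d=37 * → r--
[1,13] -13+33=20 d=34 * → r--
[1,12] -13+27=14 d=28 * → r--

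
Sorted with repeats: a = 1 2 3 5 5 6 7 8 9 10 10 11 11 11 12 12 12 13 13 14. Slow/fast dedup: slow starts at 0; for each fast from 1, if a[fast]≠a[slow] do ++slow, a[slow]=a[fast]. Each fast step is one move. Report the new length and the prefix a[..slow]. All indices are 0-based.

length 13; prefix = [1, 2, 3, 5, 6, 7, 8, 9, 10, 11, 12, 13, 14]

(s=0,f=1) a[fast]=2≠a[slow]=1 write a[1]=2 → slow++,fast++
(s=1,f=2) a[fast]=3≠a[slow]=2 write a[2]=3 → slow++,fast++
(s=2,f=3) a[fast]=5≠a[slow]=3 write a[3]=5 → slow++,fast++
(s=3,f=4) a[fast]=5=a[slow] dup → fast++
(s=3,f=5) a[fast]=6≠a[slow]=5 write a[4]=6 → slow++,fast++
(s=4,f=6) a[fast]=7≠a[slow]=6 write a[5]=7 → slow++,fast++
(s=5,f=7) a[fast]=8≠a[slow]=7 write a[6]=8 → slow++,fast++
(s=6,f=8) a[fast]=9≠a[slow]=8 write a[7]=9 → slow++,fast++
(s=7,f=9) a[fast]=10≠a[slow]=9 write a[8]=10 → slow++,fast++
(s=8,f=10) a[fast]=10=a[slow] dup → fast++
(s=8,f=11) a[fast]=11≠a[slow]=10 write a[9]=11 → slow++,fast++
(s=9,f=12) a[fast]=11=a[slow] dup → fast++
(s=9,f=13) a[fast]=11=a[slow] dup → fast++
(s=9,f=14) a[fast]=12≠a[slow]=11 write a[10]=12 → slow++,fast++
(s=10,f=15) a[fast]=12=a[slow] dup → fast++
(s=10,f=16) a[fast]=12=a[slow] dup → fast++
(s=10,f=17) a[fast]=13≠a[slow]=12 write a[11]=13 → slow++,fast++
(s=11,f=18) a[fast]=13=a[slow] dup → fast++
(s=11,f=19) a[fast]=14≠a[slow]=13 write a[12]=14 → slow++,fast++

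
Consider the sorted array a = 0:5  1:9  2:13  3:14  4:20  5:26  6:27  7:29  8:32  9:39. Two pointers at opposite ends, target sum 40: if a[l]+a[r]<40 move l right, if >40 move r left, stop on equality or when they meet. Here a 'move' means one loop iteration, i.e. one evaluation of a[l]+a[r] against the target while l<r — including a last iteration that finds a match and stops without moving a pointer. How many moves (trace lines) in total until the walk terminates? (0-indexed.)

6 moves

l=0 r=9: 5+39=44 >40, r--
l=0 r=8: 5+32=37 <40, l++
l=1 r=8: 9+32=41 >40, r--
l=1 r=7: 9+29=38 <40, l++
l=2 r=7: 13+29=42 >40, r--
l=2 r=6: 13+27=40, found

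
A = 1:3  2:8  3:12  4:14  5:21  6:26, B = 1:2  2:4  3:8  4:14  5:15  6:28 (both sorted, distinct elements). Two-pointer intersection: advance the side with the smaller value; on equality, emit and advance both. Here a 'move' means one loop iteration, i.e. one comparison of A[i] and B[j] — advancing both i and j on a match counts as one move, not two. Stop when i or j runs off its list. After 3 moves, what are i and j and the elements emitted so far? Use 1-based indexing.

[i=1,j=1] 3>2 → j++
[i=1,j=2] 3<4 → i++
[i=2,j=2] 8>4 → j++

i=2, j=3, emitted=[]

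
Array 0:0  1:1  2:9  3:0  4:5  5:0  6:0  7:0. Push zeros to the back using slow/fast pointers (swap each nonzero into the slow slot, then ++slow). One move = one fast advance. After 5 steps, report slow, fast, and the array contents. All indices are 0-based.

slow=0 fast=0: a[fast]=0, fast++
slow=0 fast=1: a[fast]=1≠0 swap→a[0]=1, slow++,fast++
slow=1 fast=2: a[fast]=9≠0 swap→a[1]=9, slow++,fast++
slow=2 fast=3: a[fast]=0, fast++
slow=2 fast=4: a[fast]=5≠0 swap→a[2]=5, slow++,fast++

slow=3, fast=5, a=[1, 9, 5, 0, 0, 0, 0, 0]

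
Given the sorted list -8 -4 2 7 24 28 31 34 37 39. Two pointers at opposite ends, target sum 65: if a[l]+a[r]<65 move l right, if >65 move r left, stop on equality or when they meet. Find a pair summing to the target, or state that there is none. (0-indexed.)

[0,9] -8+39=31 <65 → l++
[1,9] -4+39=35 <65 → l++
[2,9] 2+39=41 <65 → l++
[3,9] 7+39=46 <65 → l++
[4,9] 24+39=63 <65 → l++
[5,9] 28+39=67 >65 → r--
[5,8] 28+37=65 → found

(28, 37)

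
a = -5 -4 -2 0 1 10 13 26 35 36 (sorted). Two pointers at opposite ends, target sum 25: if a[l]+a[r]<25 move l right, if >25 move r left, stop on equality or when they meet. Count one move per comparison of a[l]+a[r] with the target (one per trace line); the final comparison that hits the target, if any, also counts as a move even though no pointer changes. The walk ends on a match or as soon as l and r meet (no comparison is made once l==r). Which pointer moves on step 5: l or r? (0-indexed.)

[0,9] -5+36=31 >25 → r--
[0,8] -5+35=30 >25 → r--
[0,7] -5+26=21 <25 → l++
[1,7] -4+26=22 <25 → l++
[2,7] -2+26=24 <25 → l++

l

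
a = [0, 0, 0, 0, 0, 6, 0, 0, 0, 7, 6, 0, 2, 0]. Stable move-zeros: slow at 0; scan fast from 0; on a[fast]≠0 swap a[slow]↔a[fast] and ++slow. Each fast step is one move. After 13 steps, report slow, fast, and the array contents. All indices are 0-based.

slow=4, fast=13, a=[6, 7, 6, 2, 0, 0, 0, 0, 0, 0, 0, 0, 0, 0]

(s=0,f=0) a[fast]=0 → fast++
(s=0,f=1) a[fast]=0 → fast++
(s=0,f=2) a[fast]=0 → fast++
(s=0,f=3) a[fast]=0 → fast++
(s=0,f=4) a[fast]=0 → fast++
(s=0,f=5) a[fast]=6≠0 swap→a[0]=6 → slow++,fast++
(s=1,f=6) a[fast]=0 → fast++
(s=1,f=7) a[fast]=0 → fast++
(s=1,f=8) a[fast]=0 → fast++
(s=1,f=9) a[fast]=7≠0 swap→a[1]=7 → slow++,fast++
(s=2,f=10) a[fast]=6≠0 swap→a[2]=6 → slow++,fast++
(s=3,f=11) a[fast]=0 → fast++
(s=3,f=12) a[fast]=2≠0 swap→a[3]=2 → slow++,fast++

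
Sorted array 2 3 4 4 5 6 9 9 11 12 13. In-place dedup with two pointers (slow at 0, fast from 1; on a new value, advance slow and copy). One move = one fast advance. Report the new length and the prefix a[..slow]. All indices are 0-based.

length 9; prefix = [2, 3, 4, 5, 6, 9, 11, 12, 13]

slow=0 fast=1: a[fast]=3≠a[slow]=2 write a[1]=3, slow++,fast++
slow=1 fast=2: a[fast]=4≠a[slow]=3 write a[2]=4, slow++,fast++
slow=2 fast=3: a[fast]=4=a[slow] dup, fast++
slow=2 fast=4: a[fast]=5≠a[slow]=4 write a[3]=5, slow++,fast++
slow=3 fast=5: a[fast]=6≠a[slow]=5 write a[4]=6, slow++,fast++
slow=4 fast=6: a[fast]=9≠a[slow]=6 write a[5]=9, slow++,fast++
slow=5 fast=7: a[fast]=9=a[slow] dup, fast++
slow=5 fast=8: a[fast]=11≠a[slow]=9 write a[6]=11, slow++,fast++
slow=6 fast=9: a[fast]=12≠a[slow]=11 write a[7]=12, slow++,fast++
slow=7 fast=10: a[fast]=13≠a[slow]=12 write a[8]=13, slow++,fast++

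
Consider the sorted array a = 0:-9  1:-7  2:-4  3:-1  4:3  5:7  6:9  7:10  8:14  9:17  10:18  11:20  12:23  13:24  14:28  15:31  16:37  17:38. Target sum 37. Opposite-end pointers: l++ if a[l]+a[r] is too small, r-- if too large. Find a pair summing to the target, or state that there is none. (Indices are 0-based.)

[0,17] -9+38=29 <37 → l++
[1,17] -7+38=31 <37 → l++
[2,17] -4+38=34 <37 → l++
[3,17] -1+38=37 → found

(-1, 38)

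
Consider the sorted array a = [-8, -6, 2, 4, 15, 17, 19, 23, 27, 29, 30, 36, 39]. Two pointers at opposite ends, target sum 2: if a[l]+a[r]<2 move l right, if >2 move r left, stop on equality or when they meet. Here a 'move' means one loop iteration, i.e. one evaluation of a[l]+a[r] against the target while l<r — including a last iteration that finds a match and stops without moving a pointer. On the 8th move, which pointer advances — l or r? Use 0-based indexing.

l=0 r=12: -8+39=31 >2, r--
l=0 r=11: -8+36=28 >2, r--
l=0 r=10: -8+30=22 >2, r--
l=0 r=9: -8+29=21 >2, r--
l=0 r=8: -8+27=19 >2, r--
l=0 r=7: -8+23=15 >2, r--
l=0 r=6: -8+19=11 >2, r--
l=0 r=5: -8+17=9 >2, r--

r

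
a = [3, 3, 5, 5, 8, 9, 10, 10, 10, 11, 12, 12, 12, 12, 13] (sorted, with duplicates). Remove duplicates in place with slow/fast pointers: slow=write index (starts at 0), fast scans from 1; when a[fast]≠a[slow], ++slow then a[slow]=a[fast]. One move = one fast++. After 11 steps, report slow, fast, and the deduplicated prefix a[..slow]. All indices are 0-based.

slow=0 fast=1: a[fast]=3=a[slow] dup, fast++
slow=0 fast=2: a[fast]=5≠a[slow]=3 write a[1]=5, slow++,fast++
slow=1 fast=3: a[fast]=5=a[slow] dup, fast++
slow=1 fast=4: a[fast]=8≠a[slow]=5 write a[2]=8, slow++,fast++
slow=2 fast=5: a[fast]=9≠a[slow]=8 write a[3]=9, slow++,fast++
slow=3 fast=6: a[fast]=10≠a[slow]=9 write a[4]=10, slow++,fast++
slow=4 fast=7: a[fast]=10=a[slow] dup, fast++
slow=4 fast=8: a[fast]=10=a[slow] dup, fast++
slow=4 fast=9: a[fast]=11≠a[slow]=10 write a[5]=11, slow++,fast++
slow=5 fast=10: a[fast]=12≠a[slow]=11 write a[6]=12, slow++,fast++
slow=6 fast=11: a[fast]=12=a[slow] dup, fast++

slow=6, fast=12, prefix=[3, 5, 8, 9, 10, 11, 12]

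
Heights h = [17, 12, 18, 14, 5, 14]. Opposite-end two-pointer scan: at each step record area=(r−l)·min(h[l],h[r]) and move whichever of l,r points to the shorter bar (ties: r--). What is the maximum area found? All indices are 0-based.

[0,5] min(17,14)*5=70 best=70 * → r--
[0,4] min(17,5)*4=20 best=70 → r--
[0,3] min(17,14)*3=42 best=70 → r--
[0,2] min(17,18)*2=34 best=70 → l++
[1,2] min(12,18)*1=12 best=70 → l++

max area = 70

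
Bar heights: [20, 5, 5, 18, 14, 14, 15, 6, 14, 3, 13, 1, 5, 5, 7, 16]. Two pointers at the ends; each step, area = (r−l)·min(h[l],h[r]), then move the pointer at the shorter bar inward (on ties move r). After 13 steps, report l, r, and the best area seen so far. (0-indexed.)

l=0 r=15: min(20,16)*15=240 best=240 *, r--
l=0 r=14: min(20,7)*14=98 best=240, r--
l=0 r=13: min(20,5)*13=65 best=240, r--
l=0 r=12: min(20,5)*12=60 best=240, r--
l=0 r=11: min(20,1)*11=11 best=240, r--
l=0 r=10: min(20,13)*10=130 best=240, r--
l=0 r=9: min(20,3)*9=27 best=240, r--
l=0 r=8: min(20,14)*8=112 best=240, r--
l=0 r=7: min(20,6)*7=42 best=240, r--
l=0 r=6: min(20,15)*6=90 best=240, r--
l=0 r=5: min(20,14)*5=70 best=240, r--
l=0 r=4: min(20,14)*4=56 best=240, r--
l=0 r=3: min(20,18)*3=54 best=240, r--

l=0, r=2, best area=240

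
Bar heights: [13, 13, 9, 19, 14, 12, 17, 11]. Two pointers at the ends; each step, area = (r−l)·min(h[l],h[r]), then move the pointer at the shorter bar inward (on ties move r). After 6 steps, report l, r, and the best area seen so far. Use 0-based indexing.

l=3, r=4, best area=78

[0,7] min(13,11)*7=77 best=77 * → r--
[0,6] min(13,17)*6=78 best=78 * → l++
[1,6] min(13,17)*5=65 best=78 → l++
[2,6] min(9,17)*4=36 best=78 → l++
[3,6] min(19,17)*3=51 best=78 → r--
[3,5] min(19,12)*2=24 best=78 → r--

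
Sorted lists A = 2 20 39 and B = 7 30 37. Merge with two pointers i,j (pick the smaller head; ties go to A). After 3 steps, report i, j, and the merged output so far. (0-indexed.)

i=2, j=1, merged so far=[2, 7, 20]

i=0 j=0: A[i]=2<=B[j]=7 take 2, i++
i=1 j=0: A[i]=20>B[j]=7 take 7, j++
i=1 j=1: A[i]=20<=B[j]=30 take 20, i++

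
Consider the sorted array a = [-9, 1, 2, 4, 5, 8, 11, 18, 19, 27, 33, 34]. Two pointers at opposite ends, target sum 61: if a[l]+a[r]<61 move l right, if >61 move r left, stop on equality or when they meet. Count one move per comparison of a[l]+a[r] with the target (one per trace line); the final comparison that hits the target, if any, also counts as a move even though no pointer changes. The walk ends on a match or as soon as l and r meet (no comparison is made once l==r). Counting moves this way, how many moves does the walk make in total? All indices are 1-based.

10 moves

l=1 r=12: -9+34=25 <61, l++
l=2 r=12: 1+34=35 <61, l++
l=3 r=12: 2+34=36 <61, l++
l=4 r=12: 4+34=38 <61, l++
l=5 r=12: 5+34=39 <61, l++
l=6 r=12: 8+34=42 <61, l++
l=7 r=12: 11+34=45 <61, l++
l=8 r=12: 18+34=52 <61, l++
l=9 r=12: 19+34=53 <61, l++
l=10 r=12: 27+34=61, found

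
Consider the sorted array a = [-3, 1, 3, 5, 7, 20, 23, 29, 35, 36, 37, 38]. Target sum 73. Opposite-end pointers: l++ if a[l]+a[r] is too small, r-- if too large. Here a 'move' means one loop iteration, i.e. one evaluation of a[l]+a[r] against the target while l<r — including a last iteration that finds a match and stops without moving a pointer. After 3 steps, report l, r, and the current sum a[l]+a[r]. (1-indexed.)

l=4, r=12, sum=43

[1,12] -3+38=35 <73 → l++
[2,12] 1+38=39 <73 → l++
[3,12] 3+38=41 <73 → l++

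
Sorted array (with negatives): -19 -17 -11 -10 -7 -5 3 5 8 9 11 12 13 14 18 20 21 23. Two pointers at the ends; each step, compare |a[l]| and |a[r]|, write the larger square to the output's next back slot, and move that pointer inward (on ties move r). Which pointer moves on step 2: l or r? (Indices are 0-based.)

l=0 r=17: |-19|<=|23| out[17]=529, r--
l=0 r=16: |-19|<=|21| out[16]=441, r--

r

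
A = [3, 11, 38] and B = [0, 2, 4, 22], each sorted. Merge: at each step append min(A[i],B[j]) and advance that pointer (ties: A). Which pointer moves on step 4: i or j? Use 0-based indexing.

i=0 j=0: A[i]=3>B[j]=0 take 0, j++
i=0 j=1: A[i]=3>B[j]=2 take 2, j++
i=0 j=2: A[i]=3<=B[j]=4 take 3, i++
i=1 j=2: A[i]=11>B[j]=4 take 4, j++

j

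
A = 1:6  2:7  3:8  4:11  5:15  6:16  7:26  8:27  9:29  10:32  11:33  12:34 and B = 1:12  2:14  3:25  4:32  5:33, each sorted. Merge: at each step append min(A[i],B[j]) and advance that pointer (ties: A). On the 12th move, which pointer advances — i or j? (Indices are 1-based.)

i

i=1 j=1: A[i]=6<=B[j]=12 take 6, i++
i=2 j=1: A[i]=7<=B[j]=12 take 7, i++
i=3 j=1: A[i]=8<=B[j]=12 take 8, i++
i=4 j=1: A[i]=11<=B[j]=12 take 11, i++
i=5 j=1: A[i]=15>B[j]=12 take 12, j++
i=5 j=2: A[i]=15>B[j]=14 take 14, j++
i=5 j=3: A[i]=15<=B[j]=25 take 15, i++
i=6 j=3: A[i]=16<=B[j]=25 take 16, i++
i=7 j=3: A[i]=26>B[j]=25 take 25, j++
i=7 j=4: A[i]=26<=B[j]=32 take 26, i++
i=8 j=4: A[i]=27<=B[j]=32 take 27, i++
i=9 j=4: A[i]=29<=B[j]=32 take 29, i++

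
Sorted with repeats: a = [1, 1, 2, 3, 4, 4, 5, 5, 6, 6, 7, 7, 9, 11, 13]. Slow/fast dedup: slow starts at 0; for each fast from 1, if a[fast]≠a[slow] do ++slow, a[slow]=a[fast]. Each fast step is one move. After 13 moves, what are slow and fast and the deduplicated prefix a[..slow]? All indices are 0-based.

slow=8, fast=14, prefix=[1, 2, 3, 4, 5, 6, 7, 9, 11]

(s=0,f=1) a[fast]=1=a[slow] dup → fast++
(s=0,f=2) a[fast]=2≠a[slow]=1 write a[1]=2 → slow++,fast++
(s=1,f=3) a[fast]=3≠a[slow]=2 write a[2]=3 → slow++,fast++
(s=2,f=4) a[fast]=4≠a[slow]=3 write a[3]=4 → slow++,fast++
(s=3,f=5) a[fast]=4=a[slow] dup → fast++
(s=3,f=6) a[fast]=5≠a[slow]=4 write a[4]=5 → slow++,fast++
(s=4,f=7) a[fast]=5=a[slow] dup → fast++
(s=4,f=8) a[fast]=6≠a[slow]=5 write a[5]=6 → slow++,fast++
(s=5,f=9) a[fast]=6=a[slow] dup → fast++
(s=5,f=10) a[fast]=7≠a[slow]=6 write a[6]=7 → slow++,fast++
(s=6,f=11) a[fast]=7=a[slow] dup → fast++
(s=6,f=12) a[fast]=9≠a[slow]=7 write a[7]=9 → slow++,fast++
(s=7,f=13) a[fast]=11≠a[slow]=9 write a[8]=11 → slow++,fast++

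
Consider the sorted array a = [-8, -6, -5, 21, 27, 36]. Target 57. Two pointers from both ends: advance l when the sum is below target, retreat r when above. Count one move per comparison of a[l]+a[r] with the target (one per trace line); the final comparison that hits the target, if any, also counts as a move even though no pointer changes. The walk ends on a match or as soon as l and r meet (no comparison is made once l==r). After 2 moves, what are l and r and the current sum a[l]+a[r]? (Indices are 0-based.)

l=0 r=5: -8+36=28 <57, l++
l=1 r=5: -6+36=30 <57, l++

l=2, r=5, sum=31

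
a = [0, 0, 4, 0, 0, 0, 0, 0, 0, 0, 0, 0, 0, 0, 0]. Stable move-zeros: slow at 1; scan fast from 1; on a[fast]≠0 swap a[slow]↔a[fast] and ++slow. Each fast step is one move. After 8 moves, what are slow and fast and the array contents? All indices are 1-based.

slow=2, fast=9, a=[4, 0, 0, 0, 0, 0, 0, 0, 0, 0, 0, 0, 0, 0, 0]

slow=1 fast=1: a[fast]=0, fast++
slow=1 fast=2: a[fast]=0, fast++
slow=1 fast=3: a[fast]=4≠0 swap→a[1]=4, slow++,fast++
slow=2 fast=4: a[fast]=0, fast++
slow=2 fast=5: a[fast]=0, fast++
slow=2 fast=6: a[fast]=0, fast++
slow=2 fast=7: a[fast]=0, fast++
slow=2 fast=8: a[fast]=0, fast++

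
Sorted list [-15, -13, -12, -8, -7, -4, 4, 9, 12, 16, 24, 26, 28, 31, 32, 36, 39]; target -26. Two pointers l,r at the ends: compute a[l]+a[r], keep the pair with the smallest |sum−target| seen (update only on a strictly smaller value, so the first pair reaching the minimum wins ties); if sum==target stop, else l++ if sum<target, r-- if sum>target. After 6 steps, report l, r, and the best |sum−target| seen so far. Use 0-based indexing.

l=0 r=16: -15+39=24 d=50 *, r--
l=0 r=15: -15+36=21 d=47 *, r--
l=0 r=14: -15+32=17 d=43 *, r--
l=0 r=13: -15+31=16 d=42 *, r--
l=0 r=12: -15+28=13 d=39 *, r--
l=0 r=11: -15+26=11 d=37 *, r--

l=0, r=10, best |Δ|=37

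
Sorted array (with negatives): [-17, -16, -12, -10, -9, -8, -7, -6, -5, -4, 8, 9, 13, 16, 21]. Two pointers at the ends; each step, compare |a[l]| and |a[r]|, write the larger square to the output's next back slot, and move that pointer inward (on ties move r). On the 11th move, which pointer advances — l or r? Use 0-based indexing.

l

l=0 r=14: |-17|<=|21| out[14]=441, r--
l=0 r=13: |-17|>|16| out[13]=289, l++
l=1 r=13: |-16|<=|16| out[12]=256, r--
l=1 r=12: |-16|>|13| out[11]=256, l++
l=2 r=12: |-12|<=|13| out[10]=169, r--
l=2 r=11: |-12|>|9| out[9]=144, l++
l=3 r=11: |-10|>|9| out[8]=100, l++
l=4 r=11: |-9|<=|9| out[7]=81, r--
l=4 r=10: |-9|>|8| out[6]=81, l++
l=5 r=10: |-8|<=|8| out[5]=64, r--
l=5 r=9: |-8|>|-4| out[4]=64, l++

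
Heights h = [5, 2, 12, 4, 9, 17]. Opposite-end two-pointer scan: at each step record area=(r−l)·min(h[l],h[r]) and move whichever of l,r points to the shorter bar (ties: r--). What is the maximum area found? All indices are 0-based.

l=0 r=5: min(5,17)*5=25 best=25 *, l++
l=1 r=5: min(2,17)*4=8 best=25, l++
l=2 r=5: min(12,17)*3=36 best=36 *, l++
l=3 r=5: min(4,17)*2=8 best=36, l++
l=4 r=5: min(9,17)*1=9 best=36, l++

max area = 36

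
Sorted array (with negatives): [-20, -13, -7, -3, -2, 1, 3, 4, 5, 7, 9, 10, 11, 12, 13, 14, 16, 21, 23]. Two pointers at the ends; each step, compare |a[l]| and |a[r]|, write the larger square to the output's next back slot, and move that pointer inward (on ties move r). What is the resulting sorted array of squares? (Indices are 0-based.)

[1, 4, 9, 9, 16, 25, 49, 49, 81, 100, 121, 144, 169, 169, 196, 256, 400, 441, 529]

[0,18] |-20|<=|23| out[18]=529 → r--
[0,17] |-20|<=|21| out[17]=441 → r--
[0,16] |-20|>|16| out[16]=400 → l++
[1,16] |-13|<=|16| out[15]=256 → r--
[1,15] |-13|<=|14| out[14]=196 → r--
[1,14] |-13|<=|13| out[13]=169 → r--
[1,13] |-13|>|12| out[12]=169 → l++
[2,13] |-7|<=|12| out[11]=144 → r--
[2,12] |-7|<=|11| out[10]=121 → r--
[2,11] |-7|<=|10| out[9]=100 → r--
[2,10] |-7|<=|9| out[8]=81 → r--
[2,9] |-7|<=|7| out[7]=49 → r--
[2,8] |-7|>|5| out[6]=49 → l++
[3,8] |-3|<=|5| out[5]=25 → r--
[3,7] |-3|<=|4| out[4]=16 → r--
[3,6] |-3|<=|3| out[3]=9 → r--
[3,5] |-3|>|1| out[2]=9 → l++
[4,5] |-2|>|1| out[1]=4 → l++
[5,5] |1|<=|1| out[0]=1 → r--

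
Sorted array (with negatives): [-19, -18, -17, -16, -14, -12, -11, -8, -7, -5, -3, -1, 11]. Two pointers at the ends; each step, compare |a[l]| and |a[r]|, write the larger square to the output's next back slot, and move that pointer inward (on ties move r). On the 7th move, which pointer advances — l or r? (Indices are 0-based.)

l=0 r=12: |-19|>|11| out[12]=361, l++
l=1 r=12: |-18|>|11| out[11]=324, l++
l=2 r=12: |-17|>|11| out[10]=289, l++
l=3 r=12: |-16|>|11| out[9]=256, l++
l=4 r=12: |-14|>|11| out[8]=196, l++
l=5 r=12: |-12|>|11| out[7]=144, l++
l=6 r=12: |-11|<=|11| out[6]=121, r--

r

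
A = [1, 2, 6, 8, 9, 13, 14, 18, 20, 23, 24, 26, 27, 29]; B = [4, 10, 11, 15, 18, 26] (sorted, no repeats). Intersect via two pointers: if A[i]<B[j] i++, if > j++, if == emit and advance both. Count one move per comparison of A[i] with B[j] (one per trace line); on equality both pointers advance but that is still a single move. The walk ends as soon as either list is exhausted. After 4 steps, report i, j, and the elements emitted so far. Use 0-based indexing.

[i=0,j=0] 1<4 → i++
[i=1,j=0] 2<4 → i++
[i=2,j=0] 6>4 → j++
[i=2,j=1] 6<10 → i++

i=3, j=1, emitted=[]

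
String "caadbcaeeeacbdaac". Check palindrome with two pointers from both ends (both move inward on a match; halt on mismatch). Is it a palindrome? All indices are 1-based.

l=1 r=17: 'c'=='c', l++,r--
l=2 r=16: 'a'=='a', l++,r--
l=3 r=15: 'a'=='a', l++,r--
l=4 r=14: 'd'=='d', l++,r--
l=5 r=13: 'b'=='b', l++,r--
l=6 r=12: 'c'=='c', l++,r--
l=7 r=11: 'a'=='a', l++,r--
l=8 r=10: 'e'=='e', l++,r--

palindrome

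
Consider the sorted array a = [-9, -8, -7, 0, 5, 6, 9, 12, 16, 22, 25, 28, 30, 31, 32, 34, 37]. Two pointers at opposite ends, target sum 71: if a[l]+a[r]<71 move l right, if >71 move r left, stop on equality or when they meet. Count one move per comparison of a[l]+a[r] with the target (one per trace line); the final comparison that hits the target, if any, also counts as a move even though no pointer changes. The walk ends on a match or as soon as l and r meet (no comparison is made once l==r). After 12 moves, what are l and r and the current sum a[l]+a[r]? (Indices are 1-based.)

[1,17] -9+37=28 <71 → l++
[2,17] -8+37=29 <71 → l++
[3,17] -7+37=30 <71 → l++
[4,17] 0+37=37 <71 → l++
[5,17] 5+37=42 <71 → l++
[6,17] 6+37=43 <71 → l++
[7,17] 9+37=46 <71 → l++
[8,17] 12+37=49 <71 → l++
[9,17] 16+37=53 <71 → l++
[10,17] 22+37=59 <71 → l++
[11,17] 25+37=62 <71 → l++
[12,17] 28+37=65 <71 → l++

l=13, r=17, sum=67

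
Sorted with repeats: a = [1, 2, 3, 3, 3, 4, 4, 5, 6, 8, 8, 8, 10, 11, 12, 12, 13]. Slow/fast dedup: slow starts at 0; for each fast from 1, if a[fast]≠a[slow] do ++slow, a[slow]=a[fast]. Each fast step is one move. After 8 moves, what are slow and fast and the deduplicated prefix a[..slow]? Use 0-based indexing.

slow=5, fast=9, prefix=[1, 2, 3, 4, 5, 6]

slow=0 fast=1: a[fast]=2≠a[slow]=1 write a[1]=2, slow++,fast++
slow=1 fast=2: a[fast]=3≠a[slow]=2 write a[2]=3, slow++,fast++
slow=2 fast=3: a[fast]=3=a[slow] dup, fast++
slow=2 fast=4: a[fast]=3=a[slow] dup, fast++
slow=2 fast=5: a[fast]=4≠a[slow]=3 write a[3]=4, slow++,fast++
slow=3 fast=6: a[fast]=4=a[slow] dup, fast++
slow=3 fast=7: a[fast]=5≠a[slow]=4 write a[4]=5, slow++,fast++
slow=4 fast=8: a[fast]=6≠a[slow]=5 write a[5]=6, slow++,fast++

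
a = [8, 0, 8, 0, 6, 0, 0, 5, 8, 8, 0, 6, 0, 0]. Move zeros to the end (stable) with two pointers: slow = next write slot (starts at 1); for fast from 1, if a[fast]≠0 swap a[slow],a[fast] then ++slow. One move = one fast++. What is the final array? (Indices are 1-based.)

(s=1,f=1) a[fast]=8≠0 swap→a[1]=8 → slow++,fast++
(s=2,f=2) a[fast]=0 → fast++
(s=2,f=3) a[fast]=8≠0 swap→a[2]=8 → slow++,fast++
(s=3,f=4) a[fast]=0 → fast++
(s=3,f=5) a[fast]=6≠0 swap→a[3]=6 → slow++,fast++
(s=4,f=6) a[fast]=0 → fast++
(s=4,f=7) a[fast]=0 → fast++
(s=4,f=8) a[fast]=5≠0 swap→a[4]=5 → slow++,fast++
(s=5,f=9) a[fast]=8≠0 swap→a[5]=8 → slow++,fast++
(s=6,f=10) a[fast]=8≠0 swap→a[6]=8 → slow++,fast++
(s=7,f=11) a[fast]=0 → fast++
(s=7,f=12) a[fast]=6≠0 swap→a[7]=6 → slow++,fast++
(s=8,f=13) a[fast]=0 → fast++
(s=8,f=14) a[fast]=0 → fast++

[8, 8, 6, 5, 8, 8, 6, 0, 0, 0, 0, 0, 0, 0]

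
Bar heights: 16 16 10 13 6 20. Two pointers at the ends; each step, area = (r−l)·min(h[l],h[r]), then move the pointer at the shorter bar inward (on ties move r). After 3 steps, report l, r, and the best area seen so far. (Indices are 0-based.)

l=3, r=5, best area=80

l=0 r=5: min(16,20)*5=80 best=80 *, l++
l=1 r=5: min(16,20)*4=64 best=80, l++
l=2 r=5: min(10,20)*3=30 best=80, l++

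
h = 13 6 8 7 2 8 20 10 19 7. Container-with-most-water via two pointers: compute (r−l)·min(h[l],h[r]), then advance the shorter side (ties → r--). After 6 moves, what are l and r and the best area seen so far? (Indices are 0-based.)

l=5, r=8, best area=104

l=0 r=9: min(13,7)*9=63 best=63 *, r--
l=0 r=8: min(13,19)*8=104 best=104 *, l++
l=1 r=8: min(6,19)*7=42 best=104, l++
l=2 r=8: min(8,19)*6=48 best=104, l++
l=3 r=8: min(7,19)*5=35 best=104, l++
l=4 r=8: min(2,19)*4=8 best=104, l++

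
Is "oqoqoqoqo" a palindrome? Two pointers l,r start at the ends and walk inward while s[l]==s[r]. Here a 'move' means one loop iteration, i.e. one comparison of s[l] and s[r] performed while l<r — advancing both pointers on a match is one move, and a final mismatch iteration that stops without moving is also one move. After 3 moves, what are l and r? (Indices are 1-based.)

l=4, r=6

[1,9] 'o'=='o' → l++,r--
[2,8] 'q'=='q' → l++,r--
[3,7] 'o'=='o' → l++,r--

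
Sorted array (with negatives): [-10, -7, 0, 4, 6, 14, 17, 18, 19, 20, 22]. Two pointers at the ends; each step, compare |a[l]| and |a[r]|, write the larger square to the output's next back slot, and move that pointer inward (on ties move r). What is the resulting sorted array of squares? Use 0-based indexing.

[0, 16, 36, 49, 100, 196, 289, 324, 361, 400, 484]

[0,10] |-10|<=|22| out[10]=484 → r--
[0,9] |-10|<=|20| out[9]=400 → r--
[0,8] |-10|<=|19| out[8]=361 → r--
[0,7] |-10|<=|18| out[7]=324 → r--
[0,6] |-10|<=|17| out[6]=289 → r--
[0,5] |-10|<=|14| out[5]=196 → r--
[0,4] |-10|>|6| out[4]=100 → l++
[1,4] |-7|>|6| out[3]=49 → l++
[2,4] |0|<=|6| out[2]=36 → r--
[2,3] |0|<=|4| out[1]=16 → r--
[2,2] |0|<=|0| out[0]=0 → r--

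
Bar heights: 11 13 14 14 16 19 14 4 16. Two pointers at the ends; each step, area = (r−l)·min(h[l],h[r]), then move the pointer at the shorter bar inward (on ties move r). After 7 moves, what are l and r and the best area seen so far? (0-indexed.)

l=4, r=5, best area=91

l=0 r=8: min(11,16)*8=88 best=88 *, l++
l=1 r=8: min(13,16)*7=91 best=91 *, l++
l=2 r=8: min(14,16)*6=84 best=91, l++
l=3 r=8: min(14,16)*5=70 best=91, l++
l=4 r=8: min(16,16)*4=64 best=91, r--
l=4 r=7: min(16,4)*3=12 best=91, r--
l=4 r=6: min(16,14)*2=28 best=91, r--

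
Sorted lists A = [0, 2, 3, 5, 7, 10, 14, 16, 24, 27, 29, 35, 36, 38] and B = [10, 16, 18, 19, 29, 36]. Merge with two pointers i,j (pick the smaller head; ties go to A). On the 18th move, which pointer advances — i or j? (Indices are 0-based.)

i=0 j=0: A[i]=0<=B[j]=10 take 0, i++
i=1 j=0: A[i]=2<=B[j]=10 take 2, i++
i=2 j=0: A[i]=3<=B[j]=10 take 3, i++
i=3 j=0: A[i]=5<=B[j]=10 take 5, i++
i=4 j=0: A[i]=7<=B[j]=10 take 7, i++
i=5 j=0: A[i]=10<=B[j]=10 take 10, i++
i=6 j=0: A[i]=14>B[j]=10 take 10, j++
i=6 j=1: A[i]=14<=B[j]=16 take 14, i++
i=7 j=1: A[i]=16<=B[j]=16 take 16, i++
i=8 j=1: A[i]=24>B[j]=16 take 16, j++
i=8 j=2: A[i]=24>B[j]=18 take 18, j++
i=8 j=3: A[i]=24>B[j]=19 take 19, j++
i=8 j=4: A[i]=24<=B[j]=29 take 24, i++
i=9 j=4: A[i]=27<=B[j]=29 take 27, i++
i=10 j=4: A[i]=29<=B[j]=29 take 29, i++
i=11 j=4: A[i]=35>B[j]=29 take 29, j++
i=11 j=5: A[i]=35<=B[j]=36 take 35, i++
i=12 j=5: A[i]=36<=B[j]=36 take 36, i++

i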